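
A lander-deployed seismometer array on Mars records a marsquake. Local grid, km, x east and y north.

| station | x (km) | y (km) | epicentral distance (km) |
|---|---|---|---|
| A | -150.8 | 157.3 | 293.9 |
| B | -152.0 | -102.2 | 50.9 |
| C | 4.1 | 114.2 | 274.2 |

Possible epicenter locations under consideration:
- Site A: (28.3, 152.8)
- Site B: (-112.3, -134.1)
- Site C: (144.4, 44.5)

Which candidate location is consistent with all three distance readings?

For each candidate, compare |candidate − station| to the reported distance:
Site A: residuals A 114.7, B 261.4, C 228.6 → max 261.4 km
Site B: residuals A 0.0, B 0.0, C 0.0 → max 0.0 km
Site C: residuals A 22.1, B 279.8, C 117.5 → max 279.8 km
Only Site B has all residuals ≈ 0.

Site B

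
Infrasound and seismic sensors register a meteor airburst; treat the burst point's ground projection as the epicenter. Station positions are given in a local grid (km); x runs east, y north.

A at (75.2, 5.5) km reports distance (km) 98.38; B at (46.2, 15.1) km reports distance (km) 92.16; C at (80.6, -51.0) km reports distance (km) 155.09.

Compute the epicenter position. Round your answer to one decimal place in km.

Circle about each station: (x − 75.2)² + (y − 5.5)² = 98.38²; (x − 46.2)² + (y − 15.1)² = 92.16²; (x − 80.6)² + (y + 51.0)² = 155.09².
Subtracting pairs of circle equations eliminates x²+y² and gives linear equations (the radical axes):
-58.0 x + 19.2 y = -2137.68
10.8 x − 113.0 y = -10962.21
Solving the 2×2 system: x ≈ 71.2, y ≈ 103.8 km.

x ≈ 71.2 km, y ≈ 103.8 km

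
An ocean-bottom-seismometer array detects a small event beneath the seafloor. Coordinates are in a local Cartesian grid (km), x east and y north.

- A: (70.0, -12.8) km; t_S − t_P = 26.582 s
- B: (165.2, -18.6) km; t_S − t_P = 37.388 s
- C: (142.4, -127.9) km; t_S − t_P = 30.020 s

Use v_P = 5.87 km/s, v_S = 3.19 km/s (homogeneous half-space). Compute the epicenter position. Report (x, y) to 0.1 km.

Distance from S−P lag: d = Δt · v_P v_S / (v_P − v_S) = Δt · (5.87·3.19)/(5.87−3.19) ≈ 6.9871·Δt.
So d_A = 185.73, d_B = 261.23, d_C = 209.75 km.
Circle about each station: (x − 70.0)² + (y + 12.8)² = 185.73²; (x − 165.2)² + (y + 18.6)² = 261.23²; (x − 142.4)² + (y + 127.9)² = 209.75².
Subtracting pairs of circle equations eliminates x²+y² and gives linear equations (the radical axes):
190.4 x − 11.6 y = -11172.32
144.8 x − 230.2 y = 22072.90
Solving the 2×2 system: x ≈ -67.1, y ≈ -138.1 km.
Check against A (with the unrounded x, y): √((x − 70.0)²+(y + 12.8)²) = 185.72 ≈ 185.73 km. ✓

(-67.1, -138.1)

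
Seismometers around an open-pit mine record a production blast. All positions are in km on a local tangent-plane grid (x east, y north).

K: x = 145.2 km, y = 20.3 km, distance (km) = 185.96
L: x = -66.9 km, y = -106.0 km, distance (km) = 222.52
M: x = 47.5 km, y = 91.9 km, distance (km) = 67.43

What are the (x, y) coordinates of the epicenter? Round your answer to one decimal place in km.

(-17.2, 110.9)

Circle about each station: (x − 145.2)² + (y − 20.3)² = 185.96²; (x + 66.9)² + (y + 106.0)² = 222.52²; (x − 47.5)² + (y − 91.9)² = 67.43².
Subtracting pairs of circle equations eliminates x²+y² and gives linear equations (the radical axes):
-424.2 x − 252.6 y = -20717.55
-195.4 x + 143.2 y = 19241.05
Solving the 2×2 system: x ≈ -17.2, y ≈ 110.9 km.
Check against K (with the unrounded x, y): √((x − 145.2)²+(y − 20.3)²) = 185.96 ≈ 185.96 km. ✓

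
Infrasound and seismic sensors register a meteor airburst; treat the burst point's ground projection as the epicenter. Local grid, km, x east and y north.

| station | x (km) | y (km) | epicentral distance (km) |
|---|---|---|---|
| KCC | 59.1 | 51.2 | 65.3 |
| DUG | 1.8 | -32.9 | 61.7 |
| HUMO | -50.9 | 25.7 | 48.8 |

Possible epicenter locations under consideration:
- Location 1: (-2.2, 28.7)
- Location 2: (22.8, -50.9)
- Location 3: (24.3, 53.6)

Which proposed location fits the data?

For each candidate, compare |candidate − station| to the reported distance:
Location 1: residuals KCC 0.0, DUG 0.0, HUMO 0.0 → max 0.0 km
Location 2: residuals KCC 43.1, DUG 34.0, HUMO 57.5 → max 57.5 km
Location 3: residuals KCC 30.4, DUG 27.7, HUMO 31.4 → max 31.4 km
Only Location 1 has all residuals ≈ 0.

Location 1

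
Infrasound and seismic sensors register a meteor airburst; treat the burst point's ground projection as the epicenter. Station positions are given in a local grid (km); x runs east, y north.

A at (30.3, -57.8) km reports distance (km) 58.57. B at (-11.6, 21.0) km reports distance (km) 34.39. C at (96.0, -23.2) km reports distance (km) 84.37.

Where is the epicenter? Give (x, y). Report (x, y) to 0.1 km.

14.5 km east, -1.4 km north

Circle about each station: (x − 30.3)² + (y + 57.8)² = 58.57²; (x + 11.6)² + (y − 21.0)² = 34.39²; (x − 96.0)² + (y + 23.2)² = 84.37².
Subtracting the A equation from the B and C equations removes the quadratic terms:
-83.8 x + 157.6 y = -1435.60
131.4 x + 69.2 y = 1807.46
Solving the 2×2 system: x ≈ 14.5, y ≈ -1.4 km.
Check against A (with the unrounded x, y): √((x − 30.3)²+(y + 57.8)²) = 58.57 ≈ 58.57 km. ✓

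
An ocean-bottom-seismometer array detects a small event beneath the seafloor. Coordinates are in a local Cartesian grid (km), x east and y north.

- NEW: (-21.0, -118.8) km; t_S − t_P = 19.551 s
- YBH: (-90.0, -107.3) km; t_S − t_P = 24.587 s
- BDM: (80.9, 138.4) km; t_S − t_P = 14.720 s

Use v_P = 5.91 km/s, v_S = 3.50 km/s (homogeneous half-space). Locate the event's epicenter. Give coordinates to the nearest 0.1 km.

x ≈ 84.0 km, y ≈ 12.1 km

Distance from S−P lag: d = Δt · v_P v_S / (v_P − v_S) = Δt · (5.91·3.50)/(5.91−3.50) ≈ 8.5830·Δt.
So d_NEW = 167.81, d_YBH = 211.03, d_BDM = 126.34 km.
Circle about each station: (x + 21.0)² + (y + 118.8)² = 167.81²; (x + 90.0)² + (y + 107.3)² = 211.03²; (x − 80.9)² + (y − 138.4)² = 126.34².
Subtracting pairs of circle equations eliminates x²+y² and gives linear equations (the radical axes):
-138.0 x + 23.0 y = -11314.61
203.8 x + 514.4 y = 23343.33
Solving the 2×2 system: x ≈ 84.0, y ≈ 12.1 km.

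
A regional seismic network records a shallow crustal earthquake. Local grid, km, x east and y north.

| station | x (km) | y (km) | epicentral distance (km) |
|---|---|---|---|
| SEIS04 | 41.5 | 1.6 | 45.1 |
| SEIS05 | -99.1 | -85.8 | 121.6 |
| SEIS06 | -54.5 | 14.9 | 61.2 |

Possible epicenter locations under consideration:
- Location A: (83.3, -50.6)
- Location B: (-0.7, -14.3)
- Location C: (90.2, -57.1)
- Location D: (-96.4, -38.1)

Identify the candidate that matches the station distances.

Location B

For each candidate, compare |candidate − station| to the reported distance:
Location A: residuals SEIS04 21.8, SEIS05 64.2, SEIS06 91.4 → max 91.4 km
Location B: residuals SEIS04 0.0, SEIS05 0.0, SEIS06 0.0 → max 0.0 km
Location C: residuals SEIS04 31.2, SEIS05 69.9, SEIS06 100.4 → max 100.4 km
Location D: residuals SEIS04 98.4, SEIS05 73.8, SEIS06 6.4 → max 98.4 km
Only Location B has all residuals ≈ 0.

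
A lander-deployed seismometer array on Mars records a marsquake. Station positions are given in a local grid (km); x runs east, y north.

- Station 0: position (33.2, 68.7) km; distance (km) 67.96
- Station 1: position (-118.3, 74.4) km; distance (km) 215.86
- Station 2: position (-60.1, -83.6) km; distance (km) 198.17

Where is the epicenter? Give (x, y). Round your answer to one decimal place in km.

Circle about each station: (x − 33.2)² + (y − 68.7)² = 67.96²; (x + 118.3)² + (y − 74.4)² = 215.86²; (x + 60.1)² + (y + 83.6)² = 198.17².
Subtracting the Station 0 equation from the Station 1 and Station 2 equations removes the quadratic terms:
-303.0 x + 11.4 y = -28268.66
-186.6 x − 304.6 y = -29873.75
Solving the 2×2 system: x ≈ 94.8, y ≈ 40.0 km.
Check against Station 0 (with the unrounded x, y): √((x − 33.2)²+(y − 68.7)²) = 67.96 ≈ 67.96 km. ✓

(94.8, 40.0)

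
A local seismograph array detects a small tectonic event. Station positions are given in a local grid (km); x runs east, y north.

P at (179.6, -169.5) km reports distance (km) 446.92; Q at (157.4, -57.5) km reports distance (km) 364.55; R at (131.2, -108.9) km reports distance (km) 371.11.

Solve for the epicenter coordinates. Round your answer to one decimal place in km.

(-161.3, 119.5)

Circle about each station: (x − 179.6)² + (y + 169.5)² = 446.92²; (x − 157.4)² + (y + 57.5)² = 364.55²; (x − 131.2)² + (y + 108.9)² = 371.11².
Subtracting pairs of circle equations eliminates x²+y² and gives linear equations (the radical axes):
-44.4 x + 224.0 y = 33935.38
-96.8 x + 121.2 y = 30101.09
Solving the 2×2 system: x ≈ -161.3, y ≈ 119.5 km.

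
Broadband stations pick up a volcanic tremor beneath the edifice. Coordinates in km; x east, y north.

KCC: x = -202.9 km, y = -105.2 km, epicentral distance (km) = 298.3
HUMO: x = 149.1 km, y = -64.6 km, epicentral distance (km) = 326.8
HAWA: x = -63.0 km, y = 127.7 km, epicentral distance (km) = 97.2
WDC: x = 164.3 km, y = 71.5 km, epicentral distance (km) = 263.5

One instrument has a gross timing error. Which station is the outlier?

Solve using three stations at a time. Using KCC, HUMO, WDC (subtract circle equations pairwise → linear system) gives (x, y) ≈ (-81.3, 167.3).
Distances from that point to each station vs reported:
  KCC: calculated 298.4 vs reported 298.3 → residual 0.1 km
  HUMO: calculated 326.9 vs reported 326.8 → residual 0.1 km
  HAWA: calculated 43.6 vs reported 97.2 → residual 53.6 km
  WDC: calculated 263.6 vs reported 263.5 → residual 0.1 km
KCC, HUMO, WDC are mutually consistent (residuals ≈ 0); HAWA is off by 53.6 km.

HAWA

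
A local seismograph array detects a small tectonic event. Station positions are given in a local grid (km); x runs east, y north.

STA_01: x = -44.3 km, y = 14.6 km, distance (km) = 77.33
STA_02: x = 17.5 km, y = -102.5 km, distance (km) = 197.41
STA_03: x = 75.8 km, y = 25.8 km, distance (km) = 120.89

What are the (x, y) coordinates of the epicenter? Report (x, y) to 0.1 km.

Circle about each station: (x + 44.3)² + (y − 14.6)² = 77.33²; (x − 17.5)² + (y + 102.5)² = 197.41²; (x − 75.8)² + (y − 25.8)² = 120.89².
Subtracting the STA_01 equation from the STA_02 and STA_03 equations removes the quadratic terms:
123.6 x − 234.2 y = -24353.93
240.2 x + 22.4 y = -4398.83
Solving the 2×2 system: x ≈ -26.7, y ≈ 89.9 km.

x ≈ -26.7 km, y ≈ 89.9 km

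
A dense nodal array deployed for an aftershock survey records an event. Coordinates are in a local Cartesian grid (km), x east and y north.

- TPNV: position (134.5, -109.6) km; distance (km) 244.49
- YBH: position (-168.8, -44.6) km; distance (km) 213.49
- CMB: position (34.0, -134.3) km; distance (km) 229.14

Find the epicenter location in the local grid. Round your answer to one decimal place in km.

Circle about each station: (x − 134.5)² + (y + 109.6)² = 244.49²; (x + 168.8)² + (y + 44.6)² = 213.49²; (x − 34.0)² + (y + 134.3)² = 229.14².
Subtracting the TPNV equation from the YBH and CMB equations removes the quadratic terms:
-606.6 x + 130.0 y = 14577.57
-201.0 x − 49.4 y = -3639.70
Solving the 2×2 system: x ≈ -4.4, y ≈ 91.6 km.
Check against TPNV (with the unrounded x, y): √((x − 134.5)²+(y + 109.6)²) = 244.48 ≈ 244.49 km. ✓

-4.4 km east, 91.6 km north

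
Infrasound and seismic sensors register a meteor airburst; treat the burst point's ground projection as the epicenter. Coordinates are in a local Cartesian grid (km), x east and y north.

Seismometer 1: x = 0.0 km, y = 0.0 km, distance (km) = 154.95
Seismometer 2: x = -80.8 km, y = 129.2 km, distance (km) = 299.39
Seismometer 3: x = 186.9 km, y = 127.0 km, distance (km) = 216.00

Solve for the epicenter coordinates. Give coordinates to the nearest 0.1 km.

x ≈ 131.6 km, y ≈ -81.8 km

Circle about each station: x² + y² = 154.95²; (x + 80.8)² + (y − 129.2)² = 299.39²; (x − 186.9)² + (y − 127.0)² = 216.00².
Subtracting the Seismometer 1 equation from the Seismometer 2 and Seismometer 3 equations removes the quadratic terms:
-161.6 x + 258.4 y = -42403.59
373.8 x + 254.0 y = 28414.11
Solving the 2×2 system: x ≈ 131.6, y ≈ -81.8 km.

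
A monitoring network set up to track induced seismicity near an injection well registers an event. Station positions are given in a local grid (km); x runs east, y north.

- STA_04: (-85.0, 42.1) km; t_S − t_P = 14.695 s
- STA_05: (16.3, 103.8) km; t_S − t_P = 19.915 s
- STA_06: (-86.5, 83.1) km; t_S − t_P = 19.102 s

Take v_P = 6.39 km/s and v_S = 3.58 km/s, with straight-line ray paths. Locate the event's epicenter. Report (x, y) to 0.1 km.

Distance from S−P lag: d = Δt · v_P v_S / (v_P − v_S) = Δt · (6.39·3.58)/(6.39−3.58) ≈ 8.1410·Δt.
So d_STA_04 = 119.63, d_STA_05 = 162.13, d_STA_06 = 155.51 km.
Circle about each station: (x + 85.0)² + (y − 42.1)² = 119.63²; (x − 16.3)² + (y − 103.8)² = 162.13²; (x + 86.5)² + (y − 83.1)² = 155.51².
Subtracting the STA_04 equation from the STA_05 and STA_06 equations removes the quadratic terms:
202.6 x + 123.4 y = -9932.08
-3.0 x + 82.0 y = -4481.57
Solving the 2×2 system: x ≈ -15.4, y ≈ -55.2 km.
Check against STA_04 (with the unrounded x, y): √((x + 85.0)²+(y − 42.1)²) = 119.65 ≈ 119.63 km. ✓

-15.4 km east, -55.2 km north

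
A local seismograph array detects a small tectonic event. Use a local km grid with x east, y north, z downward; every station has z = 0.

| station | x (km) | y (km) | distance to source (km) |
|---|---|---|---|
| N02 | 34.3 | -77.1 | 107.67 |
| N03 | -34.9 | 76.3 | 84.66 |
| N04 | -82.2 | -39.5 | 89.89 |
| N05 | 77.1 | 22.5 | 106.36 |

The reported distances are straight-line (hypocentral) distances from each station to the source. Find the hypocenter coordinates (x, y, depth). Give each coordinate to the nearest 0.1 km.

x ≈ -18.3 km, y ≈ 5.9 km, depth ≈ 44.0 km

Each station gives a sphere (x−x_i)² + (y−y_i)² + z² = d_i² (stations at z=0).
Subtracting the N02 sphere from N03 and N04: z² cancels, leaving linear equations in x and y:
-138.4 x + 306.8 y = 4344.31
-233.0 x + 75.2 y = 4708.81
Solving: x ≈ -18.304, y ≈ 5.903 km (keep extra digits for the depth step; rounded: -18.3, 5.9).
Then from the N02 sphere: z² = 107.67² − (x − 34.3)² − (y + 77.1)² with x = -18.304, y = 5.903, so z ≈ 44.002 ≈ 44.0 km.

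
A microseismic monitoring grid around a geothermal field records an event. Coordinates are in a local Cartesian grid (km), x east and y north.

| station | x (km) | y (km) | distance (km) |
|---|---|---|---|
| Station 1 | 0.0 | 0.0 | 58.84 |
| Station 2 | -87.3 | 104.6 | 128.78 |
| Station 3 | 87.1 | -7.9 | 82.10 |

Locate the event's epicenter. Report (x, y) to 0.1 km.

Circle about each station: x² + y² = 58.84²; (x + 87.3)² + (y − 104.6)² = 128.78²; (x − 87.1)² + (y + 7.9)² = 82.10².
Subtracting pairs of circle equations eliminates x²+y² and gives linear equations (the radical axes):
-174.6 x + 209.2 y = 5440.31
174.2 x − 15.8 y = 4370.56
Solving the 2×2 system: x ≈ 29.7, y ≈ 50.8 km.
Check against Station 1 (with the unrounded x, y): √(x²+y²) = 58.83 ≈ 58.84 km. ✓

29.7 km east, 50.8 km north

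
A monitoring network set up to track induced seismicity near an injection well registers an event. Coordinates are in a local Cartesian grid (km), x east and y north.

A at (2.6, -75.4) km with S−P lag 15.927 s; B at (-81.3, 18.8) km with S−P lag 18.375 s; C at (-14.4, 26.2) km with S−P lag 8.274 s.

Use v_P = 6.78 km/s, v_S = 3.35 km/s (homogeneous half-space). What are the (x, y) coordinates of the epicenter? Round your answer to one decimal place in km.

Distance from S−P lag: d = Δt · v_P v_S / (v_P − v_S) = Δt · (6.78·3.35)/(6.78−3.35) ≈ 6.6219·Δt.
So d_A = 105.47, d_B = 121.68, d_C = 54.79 km.
Circle about each station: (x − 2.6)² + (y + 75.4)² = 105.47²; (x + 81.3)² + (y − 18.8)² = 121.68²; (x + 14.4)² + (y − 26.2)² = 54.79².
Subtracting the A equation from the B and C equations removes the quadratic terms:
-167.8 x + 188.4 y = -2410.89
-34.0 x + 203.2 y = 3323.86
Solving the 2×2 system: x ≈ 40.3, y ≈ 23.1 km.

x ≈ 40.3 km, y ≈ 23.1 km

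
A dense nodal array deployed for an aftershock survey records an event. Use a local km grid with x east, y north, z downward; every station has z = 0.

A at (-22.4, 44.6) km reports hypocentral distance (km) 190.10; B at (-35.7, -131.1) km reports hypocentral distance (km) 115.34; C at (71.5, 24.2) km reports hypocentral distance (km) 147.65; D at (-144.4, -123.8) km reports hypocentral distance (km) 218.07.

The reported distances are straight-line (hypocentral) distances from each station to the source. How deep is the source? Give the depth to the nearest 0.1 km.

47.4 km

Each station gives a sphere (x−x_i)² + (y−y_i)² + z² = d_i² (stations at z=0).
Subtracting the A sphere from B and C: z² cancels, leaving linear equations in x and y:
-26.6 x − 351.4 y = 38805.47
187.8 x − 40.8 y = 17544.46
Solving: x ≈ 68.306, y ≈ -115.602 km (keep extra digits for the depth step; rounded: 68.3, -115.6).
Then from the A sphere: z² = 190.10² − (x + 22.4)² − (y − 44.6)² with x = 68.306, y = -115.602, so z ≈ 47.389 ≈ 47.4 km.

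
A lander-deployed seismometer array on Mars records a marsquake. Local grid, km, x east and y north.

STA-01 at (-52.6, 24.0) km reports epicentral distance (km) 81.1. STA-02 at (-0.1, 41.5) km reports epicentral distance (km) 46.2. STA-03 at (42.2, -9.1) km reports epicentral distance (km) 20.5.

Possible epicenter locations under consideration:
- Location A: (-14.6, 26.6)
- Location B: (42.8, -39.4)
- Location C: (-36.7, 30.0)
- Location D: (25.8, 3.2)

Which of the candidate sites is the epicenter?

Location D

For each candidate, compare |candidate − station| to the reported distance:
Location A: residuals STA-01 43.0, STA-02 25.4, STA-03 46.6 → max 46.6 km
Location B: residuals STA-01 33.4, STA-02 45.4, STA-03 9.8 → max 45.4 km
Location C: residuals STA-01 64.1, STA-02 7.8, STA-03 67.6 → max 67.6 km
Location D: residuals STA-01 0.0, STA-02 0.0, STA-03 0.0 → max 0.0 km
Only Location D has all residuals ≈ 0.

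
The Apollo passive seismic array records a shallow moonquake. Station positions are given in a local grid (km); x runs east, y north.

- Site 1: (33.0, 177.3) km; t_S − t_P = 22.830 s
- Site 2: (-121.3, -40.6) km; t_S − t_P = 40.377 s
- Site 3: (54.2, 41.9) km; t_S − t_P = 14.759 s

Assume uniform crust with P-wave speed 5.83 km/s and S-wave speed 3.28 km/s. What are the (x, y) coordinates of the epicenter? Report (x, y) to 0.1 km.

(162.4, 65.2)

Distance from S−P lag: d = Δt · v_P v_S / (v_P − v_S) = Δt · (5.83·3.28)/(5.83−3.28) ≈ 7.4990·Δt.
So d_Site 1 = 171.20, d_Site 2 = 302.79, d_Site 3 = 110.68 km.
Circle about each station: (x − 33.0)² + (y − 177.3)² = 171.20²; (x + 121.3)² + (y + 40.6)² = 302.79²; (x − 54.2)² + (y − 41.9)² = 110.68².
Subtracting the Site 1 equation from the Site 2 and Site 3 equations removes the quadratic terms:
-308.6 x − 435.8 y = -78534.58
42.4 x − 270.8 y = -10771.66
Solving the 2×2 system: x ≈ 162.4, y ≈ 65.2 km.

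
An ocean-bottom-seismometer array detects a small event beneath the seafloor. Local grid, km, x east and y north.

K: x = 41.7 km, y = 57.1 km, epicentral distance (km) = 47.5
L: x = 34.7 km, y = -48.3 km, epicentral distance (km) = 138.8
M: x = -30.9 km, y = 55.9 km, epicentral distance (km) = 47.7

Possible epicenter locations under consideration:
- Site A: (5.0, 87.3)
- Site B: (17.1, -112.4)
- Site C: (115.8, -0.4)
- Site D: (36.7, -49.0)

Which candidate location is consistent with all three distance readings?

For each candidate, compare |candidate − station| to the reported distance:
Site A: residuals K 0.0, L 0.0, M 0.0 → max 0.0 km
Site B: residuals K 123.8, L 72.3, M 127.3 → max 127.3 km
Site C: residuals K 46.3, L 44.6, M 109.4 → max 109.4 km
Site D: residuals K 58.7, L 136.7, M 77.1 → max 136.7 km
Only Site A has all residuals ≈ 0.

Site A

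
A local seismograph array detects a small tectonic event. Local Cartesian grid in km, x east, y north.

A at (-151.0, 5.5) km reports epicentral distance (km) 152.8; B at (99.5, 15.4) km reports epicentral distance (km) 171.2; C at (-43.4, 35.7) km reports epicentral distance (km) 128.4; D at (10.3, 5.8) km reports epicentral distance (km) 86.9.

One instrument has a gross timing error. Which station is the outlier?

D

Solve using three stations at a time. Using A, B, C (subtract circle equations pairwise → linear system) gives (x, y) ≈ (-33.6, -92.5).
Distances from that point to each station vs reported:
  A: calculated 152.9 vs reported 152.8 → residual 0.1 km
  B: calculated 171.3 vs reported 171.2 → residual 0.1 km
  C: calculated 128.5 vs reported 128.4 → residual 0.1 km
  D: calculated 107.6 vs reported 86.9 → residual 20.7 km
A, B, C are mutually consistent (residuals ≈ 0); D is off by 20.7 km.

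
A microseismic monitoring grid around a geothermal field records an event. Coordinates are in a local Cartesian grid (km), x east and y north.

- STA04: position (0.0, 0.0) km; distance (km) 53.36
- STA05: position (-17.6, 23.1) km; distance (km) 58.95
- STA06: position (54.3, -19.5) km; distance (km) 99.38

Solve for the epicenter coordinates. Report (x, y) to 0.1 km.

x ≈ -44.6 km, y ≈ -29.3 km

Circle about each station: x² + y² = 53.36²; (x + 17.6)² + (y − 23.1)² = 58.95²; (x − 54.3)² + (y + 19.5)² = 99.38².
Subtracting pairs of circle equations eliminates x²+y² and gives linear equations (the radical axes):
-35.2 x + 46.2 y = 215.56
108.6 x − 39.0 y = -3700.35
Solving the 2×2 system: x ≈ -44.6, y ≈ -29.3 km.
Check against STA04 (with the unrounded x, y): √(x²+y²) = 53.37 ≈ 53.36 km. ✓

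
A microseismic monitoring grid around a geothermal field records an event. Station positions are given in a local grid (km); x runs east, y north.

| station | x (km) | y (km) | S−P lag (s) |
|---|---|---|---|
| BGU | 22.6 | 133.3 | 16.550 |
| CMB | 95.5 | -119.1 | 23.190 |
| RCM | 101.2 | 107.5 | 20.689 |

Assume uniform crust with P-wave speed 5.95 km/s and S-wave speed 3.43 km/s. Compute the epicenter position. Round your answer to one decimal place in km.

-37.5 km east, 13.5 km north

Distance from S−P lag: d = Δt · v_P v_S / (v_P − v_S) = Δt · (5.95·3.43)/(5.95−3.43) ≈ 8.0986·Δt.
So d_BGU = 134.03, d_CMB = 187.81, d_RCM = 167.55 km.
Circle about each station: (x − 22.6)² + (y − 133.3)² = 134.03²; (x − 95.5)² + (y + 119.1)² = 187.81²; (x − 101.2)² + (y − 107.5)² = 167.55².
Subtracting pairs of circle equations eliminates x²+y² and gives linear equations (the radical axes):
145.8 x − 504.8 y = -12283.15
157.2 x − 51.6 y = -6590.92
Solving the 2×2 system: x ≈ -37.5, y ≈ 13.5 km.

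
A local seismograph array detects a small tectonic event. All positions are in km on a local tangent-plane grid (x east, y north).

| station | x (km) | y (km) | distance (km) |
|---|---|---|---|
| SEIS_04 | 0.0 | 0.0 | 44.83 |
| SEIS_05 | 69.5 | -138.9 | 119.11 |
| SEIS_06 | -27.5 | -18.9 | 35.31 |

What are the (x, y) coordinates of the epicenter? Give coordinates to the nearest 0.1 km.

Circle about each station: x² + y² = 44.83²; (x − 69.5)² + (y + 138.9)² = 119.11²; (x + 27.5)² + (y + 18.9)² = 35.31².
Subtracting the SEIS_04 equation from the SEIS_05 and SEIS_06 equations removes the quadratic terms:
139.0 x − 277.8 y = 11946.00
-55.0 x − 37.8 y = 1876.39
Solving the 2×2 system: x ≈ -3.4, y ≈ -44.7 km.

(-3.4, -44.7)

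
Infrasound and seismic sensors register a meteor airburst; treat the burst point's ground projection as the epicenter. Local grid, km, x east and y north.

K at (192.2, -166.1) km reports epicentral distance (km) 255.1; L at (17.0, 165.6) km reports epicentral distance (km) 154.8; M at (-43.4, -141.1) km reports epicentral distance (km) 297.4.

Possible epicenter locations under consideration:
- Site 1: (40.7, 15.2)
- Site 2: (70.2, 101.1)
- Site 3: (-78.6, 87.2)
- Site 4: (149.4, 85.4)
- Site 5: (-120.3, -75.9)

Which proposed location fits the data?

For each candidate, compare |candidate − station| to the reported distance:
Site 1: residuals K 18.8, L 2.5, M 119.9 → max 119.9 km
Site 2: residuals K 38.6, L 71.2, M 29.9 → max 71.2 km
Site 3: residuals K 115.7, L 31.2, M 66.4 → max 115.7 km
Site 4: residuals K 0.0, L 0.0, M 0.0 → max 0.0 km
Site 5: residuals K 70.2, L 123.0, M 196.6 → max 196.6 km
Only Site 4 has all residuals ≈ 0.

Site 4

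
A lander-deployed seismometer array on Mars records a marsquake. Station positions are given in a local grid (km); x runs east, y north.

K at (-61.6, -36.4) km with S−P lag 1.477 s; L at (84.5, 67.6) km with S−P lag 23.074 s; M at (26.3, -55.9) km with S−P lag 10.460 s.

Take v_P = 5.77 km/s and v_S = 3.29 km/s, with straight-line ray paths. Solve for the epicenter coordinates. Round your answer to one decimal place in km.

Distance from S−P lag: d = Δt · v_P v_S / (v_P − v_S) = Δt · (5.77·3.29)/(5.77−3.29) ≈ 7.6546·Δt.
So d_K = 11.31, d_L = 176.62, d_M = 80.07 km.
Circle about each station: (x + 61.6)² + (y + 36.4)² = 11.31²; (x − 84.5)² + (y − 67.6)² = 176.62²; (x − 26.3)² + (y + 55.9)² = 80.07².
Subtracting the K equation from the L and M equations removes the quadratic terms:
292.2 x + 208.0 y = -24476.22
175.8 x − 39.0 y = -7586.31
Solving the 2×2 system: x ≈ -52.8, y ≈ -43.5 km.

x ≈ -52.8 km, y ≈ -43.5 km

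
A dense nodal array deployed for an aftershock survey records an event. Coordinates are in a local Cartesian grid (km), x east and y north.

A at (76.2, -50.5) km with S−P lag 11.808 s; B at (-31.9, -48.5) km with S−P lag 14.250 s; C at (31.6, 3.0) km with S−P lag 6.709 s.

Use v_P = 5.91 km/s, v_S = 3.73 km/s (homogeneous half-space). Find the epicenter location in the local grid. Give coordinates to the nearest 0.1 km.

(54.4, 66.9)

Distance from S−P lag: d = Δt · v_P v_S / (v_P − v_S) = Δt · (5.91·3.73)/(5.91−3.73) ≈ 10.1121·Δt.
So d_A = 119.40, d_B = 144.10, d_C = 67.84 km.
Circle about each station: (x − 76.2)² + (y + 50.5)² = 119.40²; (x + 31.9)² + (y + 48.5)² = 144.10²; (x − 31.6)² + (y − 3.0)² = 67.84².
Subtracting the A equation from the B and C equations removes the quadratic terms:
-216.2 x + 4.0 y = -11495.28
-89.2 x + 107.0 y = 2304.96
Solving the 2×2 system: x ≈ 54.4, y ≈ 66.9 km.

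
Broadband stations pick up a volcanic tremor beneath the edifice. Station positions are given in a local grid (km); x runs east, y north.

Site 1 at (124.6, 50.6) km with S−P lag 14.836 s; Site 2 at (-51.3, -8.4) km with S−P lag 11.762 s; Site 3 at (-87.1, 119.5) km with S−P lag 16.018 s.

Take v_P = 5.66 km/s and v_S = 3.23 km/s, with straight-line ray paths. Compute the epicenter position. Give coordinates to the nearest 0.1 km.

Distance from S−P lag: d = Δt · v_P v_S / (v_P − v_S) = Δt · (5.66·3.23)/(5.66−3.23) ≈ 7.5234·Δt.
So d_Site 1 = 111.62, d_Site 2 = 88.49, d_Site 3 = 120.51 km.
Circle about each station: (x − 124.6)² + (y − 50.6)² = 111.62²; (x + 51.3)² + (y + 8.4)² = 88.49²; (x + 87.1)² + (y − 119.5)² = 120.51².
Subtracting pairs of circle equations eliminates x²+y² and gives linear equations (the radical axes):
-351.8 x − 118.0 y = -10754.73
-423.4 x + 137.8 y = 1717.50
Solving the 2×2 system: x ≈ 13.0, y ≈ 52.4 km.

(13.0, 52.4)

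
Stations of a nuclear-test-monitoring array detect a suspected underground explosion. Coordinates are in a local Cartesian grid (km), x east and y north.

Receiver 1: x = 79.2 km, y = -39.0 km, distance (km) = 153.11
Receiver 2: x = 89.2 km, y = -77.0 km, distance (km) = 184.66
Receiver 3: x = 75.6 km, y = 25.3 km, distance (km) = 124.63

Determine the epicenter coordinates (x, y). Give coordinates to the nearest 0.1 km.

-47.0 km east, 47.7 km north

Circle about each station: (x − 79.2)² + (y + 39.0)² = 153.11²; (x − 89.2)² + (y + 77.0)² = 184.66²; (x − 75.6)² + (y − 25.3)² = 124.63².
Subtracting pairs of circle equations eliminates x²+y² and gives linear equations (the radical axes):
20.0 x − 76.0 y = -4564.64
-7.2 x + 128.6 y = 6471.85
Solving the 2×2 system: x ≈ -47.0, y ≈ 47.7 km.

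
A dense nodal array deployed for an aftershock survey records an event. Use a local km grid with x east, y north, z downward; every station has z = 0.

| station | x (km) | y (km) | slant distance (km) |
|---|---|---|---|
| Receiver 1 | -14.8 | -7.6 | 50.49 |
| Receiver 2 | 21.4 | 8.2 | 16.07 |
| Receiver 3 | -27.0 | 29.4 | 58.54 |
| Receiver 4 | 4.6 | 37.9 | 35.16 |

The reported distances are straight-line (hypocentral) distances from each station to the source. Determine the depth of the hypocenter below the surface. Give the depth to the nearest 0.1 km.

Each station gives a sphere (x−x_i)² + (y−y_i)² + z² = d_i² (stations at z=0).
Subtracting the Receiver 1 sphere from Receiver 2 and Receiver 3: z² cancels, leaving linear equations in x and y:
72.4 x + 31.6 y = 2539.40
-24.4 x + 74.0 y = 438.87
Solving: x ≈ 28.399, y ≈ 15.295 km (keep extra digits for the depth step; rounded: 28.4, 15.3).
Then from the Receiver 1 sphere: z² = 50.49² − (x + 14.8)² − (y + 7.6)² with x = 28.399, y = 15.295, so z ≈ 12.606 ≈ 12.6 km.

depth ≈ 12.6 km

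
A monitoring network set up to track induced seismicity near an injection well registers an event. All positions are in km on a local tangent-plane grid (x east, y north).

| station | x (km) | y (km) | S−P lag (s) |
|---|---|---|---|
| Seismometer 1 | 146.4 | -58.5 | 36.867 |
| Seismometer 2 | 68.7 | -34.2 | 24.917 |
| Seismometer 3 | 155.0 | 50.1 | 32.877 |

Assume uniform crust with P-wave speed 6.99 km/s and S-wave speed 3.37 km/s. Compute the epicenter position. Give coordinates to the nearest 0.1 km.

-58.3 km east, 66.6 km north

Distance from S−P lag: d = Δt · v_P v_S / (v_P − v_S) = Δt · (6.99·3.37)/(6.99−3.37) ≈ 6.5073·Δt.
So d_Seismometer 1 = 239.90, d_Seismometer 2 = 162.14, d_Seismometer 3 = 213.94 km.
Circle about each station: (x − 146.4)² + (y + 58.5)² = 239.90²; (x − 68.7)² + (y + 34.2)² = 162.14²; (x − 155.0)² + (y − 50.1)² = 213.94².
Subtracting the Seismometer 1 equation from the Seismometer 2 and Seismometer 3 equations removes the quadratic terms:
-155.4 x + 48.6 y = 12296.75
17.2 x + 217.2 y = 13461.49
Solving the 2×2 system: x ≈ -58.3, y ≈ 66.6 km.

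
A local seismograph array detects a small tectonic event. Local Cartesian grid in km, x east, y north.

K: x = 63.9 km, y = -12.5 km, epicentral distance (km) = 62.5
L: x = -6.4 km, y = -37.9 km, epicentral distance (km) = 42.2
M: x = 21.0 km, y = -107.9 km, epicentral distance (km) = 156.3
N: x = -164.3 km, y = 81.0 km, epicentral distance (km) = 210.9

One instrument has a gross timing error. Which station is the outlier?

L

Solve using three stations at a time. Using K, M, N (subtract circle equations pairwise → linear system) gives (x, y) ≈ (43.8, 46.7).
Distances from that point to each station vs reported:
  K: calculated 62.6 vs reported 62.5 → residual 0.1 km
  L: calculated 98.4 vs reported 42.2 → residual 56.2 km
  M: calculated 156.3 vs reported 156.3 → residual 0.0 km
  N: calculated 210.9 vs reported 210.9 → residual 0.0 km
K, M, N are mutually consistent (residuals ≈ 0); L is off by 56.2 km.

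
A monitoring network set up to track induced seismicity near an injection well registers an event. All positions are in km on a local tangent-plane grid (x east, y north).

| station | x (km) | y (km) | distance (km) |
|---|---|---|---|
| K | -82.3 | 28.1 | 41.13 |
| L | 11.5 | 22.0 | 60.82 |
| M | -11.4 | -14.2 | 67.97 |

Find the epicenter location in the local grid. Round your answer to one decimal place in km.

(-44.8, 45.0)

Circle about each station: (x + 82.3)² + (y − 28.1)² = 41.13²; (x − 11.5)² + (y − 22.0)² = 60.82²; (x + 11.4)² + (y + 14.2)² = 67.97².
Subtracting the K equation from the L and M equations removes the quadratic terms:
187.6 x − 12.2 y = -8954.05
141.8 x − 84.6 y = -10159.54
Solving the 2×2 system: x ≈ -44.8, y ≈ 45.0 km.
Check against K (with the unrounded x, y): √((x + 82.3)²+(y − 28.1)²) = 41.13 ≈ 41.13 km. ✓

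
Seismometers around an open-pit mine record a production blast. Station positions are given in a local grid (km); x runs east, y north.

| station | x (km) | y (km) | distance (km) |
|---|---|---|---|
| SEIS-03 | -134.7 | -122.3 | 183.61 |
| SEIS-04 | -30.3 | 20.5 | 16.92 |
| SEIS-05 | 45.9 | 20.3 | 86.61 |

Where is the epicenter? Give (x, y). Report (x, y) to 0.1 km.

(-39.5, 34.7)

Circle about each station: (x + 134.7)² + (y + 122.3)² = 183.61²; (x + 30.3)² + (y − 20.5)² = 16.92²; (x − 45.9)² + (y − 20.3)² = 86.61².
Subtracting pairs of circle equations eliminates x²+y² and gives linear equations (the radical axes):
208.8 x + 285.6 y = 1663.31
361.2 x + 285.2 y = -4371.14
Solving the 2×2 system: x ≈ -39.5, y ≈ 34.7 km.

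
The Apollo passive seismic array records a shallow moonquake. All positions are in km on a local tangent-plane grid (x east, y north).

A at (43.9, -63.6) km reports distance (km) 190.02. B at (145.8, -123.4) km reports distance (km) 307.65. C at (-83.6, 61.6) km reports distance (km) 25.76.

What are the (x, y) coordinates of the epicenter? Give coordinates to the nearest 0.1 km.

x ≈ -107.3 km, y ≈ 51.5 km

Circle about each station: (x − 43.9)² + (y + 63.6)² = 190.02²; (x − 145.8)² + (y + 123.4)² = 307.65²; (x + 83.6)² + (y − 61.6)² = 25.76².
Subtracting pairs of circle equations eliminates x²+y² and gives linear equations (the radical axes):
203.8 x − 119.6 y = -28027.89
-255.0 x + 250.4 y = 40255.37
Solving the 2×2 system: x ≈ -107.3, y ≈ 51.5 km.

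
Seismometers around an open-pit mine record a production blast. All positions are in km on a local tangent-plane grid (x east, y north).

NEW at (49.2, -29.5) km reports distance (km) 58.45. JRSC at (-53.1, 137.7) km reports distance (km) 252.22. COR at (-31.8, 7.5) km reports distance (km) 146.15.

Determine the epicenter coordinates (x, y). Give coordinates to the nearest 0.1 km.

Circle about each station: (x − 49.2)² + (y + 29.5)² = 58.45²; (x + 53.1)² + (y − 137.7)² = 252.22²; (x + 31.8)² + (y − 7.5)² = 146.15².
Subtracting the NEW equation from the JRSC and COR equations removes the quadratic terms:
-204.6 x + 334.4 y = -41708.52
-162.0 x + 74.0 y = -20166.82
Solving the 2×2 system: x ≈ 93.7, y ≈ -67.4 km.

x ≈ 93.7 km, y ≈ -67.4 km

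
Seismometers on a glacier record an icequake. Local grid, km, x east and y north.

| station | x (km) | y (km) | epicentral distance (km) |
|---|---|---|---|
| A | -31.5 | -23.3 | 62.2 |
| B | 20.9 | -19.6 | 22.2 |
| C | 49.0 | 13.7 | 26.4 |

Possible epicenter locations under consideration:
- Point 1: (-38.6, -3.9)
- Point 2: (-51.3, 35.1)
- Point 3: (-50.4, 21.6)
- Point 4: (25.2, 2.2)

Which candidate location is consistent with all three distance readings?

For each candidate, compare |candidate − station| to the reported distance:
Point 1: residuals A 41.5, B 39.3, C 63.0 → max 63.0 km
Point 2: residuals A 0.5, B 68.4, C 76.2 → max 76.2 km
Point 3: residuals A 13.5, B 60.1, C 73.3 → max 73.3 km
Point 4: residuals A 0.0, B 0.0, C 0.0 → max 0.0 km
Only Point 4 has all residuals ≈ 0.

Point 4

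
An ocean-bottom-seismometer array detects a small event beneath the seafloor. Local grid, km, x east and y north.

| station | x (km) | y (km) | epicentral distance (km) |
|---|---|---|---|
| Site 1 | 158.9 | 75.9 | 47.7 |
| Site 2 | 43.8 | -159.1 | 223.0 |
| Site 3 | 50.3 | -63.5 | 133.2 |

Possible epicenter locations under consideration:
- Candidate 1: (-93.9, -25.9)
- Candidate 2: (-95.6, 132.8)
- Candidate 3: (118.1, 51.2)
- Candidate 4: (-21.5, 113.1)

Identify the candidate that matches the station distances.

For each candidate, compare |candidate − station| to the reported distance:
Candidate 1: residuals Site 1 224.8, Site 2 31.4, Site 3 15.8 → max 224.8 km
Candidate 2: residuals Site 1 213.1, Site 2 100.5, Site 3 111.4 → max 213.1 km
Candidate 3: residuals Site 1 0.0, Site 2 0.0, Site 3 0.0 → max 0.0 km
Candidate 4: residuals Site 1 136.5, Site 2 56.9, Site 3 57.4 → max 136.5 km
Only Candidate 3 has all residuals ≈ 0.

Candidate 3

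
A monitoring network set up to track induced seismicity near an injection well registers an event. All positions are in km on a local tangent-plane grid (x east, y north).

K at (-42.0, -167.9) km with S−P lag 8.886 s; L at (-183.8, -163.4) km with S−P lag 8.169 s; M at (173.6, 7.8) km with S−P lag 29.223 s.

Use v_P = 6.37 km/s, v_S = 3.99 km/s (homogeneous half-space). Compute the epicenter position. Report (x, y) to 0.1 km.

Distance from S−P lag: d = Δt · v_P v_S / (v_P − v_S) = Δt · (6.37·3.99)/(6.37−3.99) ≈ 10.6791·Δt.
So d_K = 94.89, d_L = 87.24, d_M = 312.08 km.
Circle about each station: (x + 42.0)² + (y + 167.9)² = 94.89²; (x + 183.8)² + (y + 163.4)² = 87.24²; (x − 173.6)² + (y − 7.8)² = 312.08².
Subtracting pairs of circle equations eliminates x²+y² and gives linear equations (the radical axes):
-283.6 x + 9.0 y = 31920.88
431.2 x + 351.4 y = -88146.42
Solving the 2×2 system: x ≈ -116.0, y ≈ -108.5 km.

(-116.0, -108.5)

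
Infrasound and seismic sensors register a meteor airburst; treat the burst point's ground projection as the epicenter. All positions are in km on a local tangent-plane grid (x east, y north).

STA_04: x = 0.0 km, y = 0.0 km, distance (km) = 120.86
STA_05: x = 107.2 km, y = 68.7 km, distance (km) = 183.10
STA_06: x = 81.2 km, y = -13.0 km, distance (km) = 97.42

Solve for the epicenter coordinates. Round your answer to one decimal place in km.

Circle about each station: x² + y² = 120.86²; (x − 107.2)² + (y − 68.7)² = 183.10²; (x − 81.2)² + (y + 13.0)² = 97.42².
Subtracting pairs of circle equations eliminates x²+y² and gives linear equations (the radical axes):
214.4 x + 137.4 y = -2706.94
162.4 x − 26.0 y = 11878.92
Solving the 2×2 system: x ≈ 56.0, y ≈ -107.1 km.

(56.0, -107.1)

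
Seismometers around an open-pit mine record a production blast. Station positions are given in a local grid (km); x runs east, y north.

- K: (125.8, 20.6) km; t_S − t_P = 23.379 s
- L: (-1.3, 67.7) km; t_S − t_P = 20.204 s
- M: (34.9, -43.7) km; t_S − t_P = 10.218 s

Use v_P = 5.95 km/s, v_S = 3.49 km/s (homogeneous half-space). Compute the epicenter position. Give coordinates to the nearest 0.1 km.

x ≈ -30.1 km, y ≈ -100.4 km

Distance from S−P lag: d = Δt · v_P v_S / (v_P − v_S) = Δt · (5.95·3.49)/(5.95−3.49) ≈ 8.4413·Δt.
So d_K = 197.35, d_L = 170.55, d_M = 86.25 km.
Circle about each station: (x − 125.8)² + (y − 20.6)² = 197.35²; (x + 1.3)² + (y − 67.7)² = 170.55²; (x − 34.9)² + (y + 43.7)² = 86.25².
Subtracting the K equation from the L and M equations removes the quadratic terms:
-254.2 x + 94.2 y = -1805.30
-181.8 x − 128.6 y = 18385.66
Solving the 2×2 system: x ≈ -30.1, y ≈ -100.4 km.
Check against K (with the unrounded x, y): √((x − 125.8)²+(y − 20.6)²) = 197.36 ≈ 197.35 km. ✓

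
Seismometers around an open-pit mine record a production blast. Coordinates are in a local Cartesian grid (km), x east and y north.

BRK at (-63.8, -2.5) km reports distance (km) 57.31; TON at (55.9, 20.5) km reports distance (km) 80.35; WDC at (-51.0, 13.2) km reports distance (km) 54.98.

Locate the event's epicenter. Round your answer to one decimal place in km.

x ≈ -10.8 km, y ≈ -24.3 km

Circle about each station: (x + 63.8)² + (y + 2.5)² = 57.31²; (x − 55.9)² + (y − 20.5)² = 80.35²; (x + 51.0)² + (y − 13.2)² = 54.98².
Subtracting pairs of circle equations eliminates x²+y² and gives linear equations (the radical axes):
239.4 x + 46.0 y = -3703.32
25.6 x + 31.4 y = -1039.81
Solving the 2×2 system: x ≈ -10.8, y ≈ -24.3 km.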